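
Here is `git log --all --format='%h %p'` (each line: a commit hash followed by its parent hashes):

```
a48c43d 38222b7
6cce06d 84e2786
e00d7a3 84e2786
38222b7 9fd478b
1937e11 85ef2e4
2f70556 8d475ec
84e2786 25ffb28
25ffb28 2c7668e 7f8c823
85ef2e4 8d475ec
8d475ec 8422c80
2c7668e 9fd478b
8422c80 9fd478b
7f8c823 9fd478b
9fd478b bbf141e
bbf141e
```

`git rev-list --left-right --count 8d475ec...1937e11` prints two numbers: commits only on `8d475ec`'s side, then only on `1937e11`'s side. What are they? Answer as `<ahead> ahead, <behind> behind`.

0 ahead, 2 behind

Reachable from 8d475ec: {8422c80, 8d475ec, 9fd478b, bbf141e}.
Reachable from 1937e11: {1937e11, 8422c80, 85ef2e4, 8d475ec, 9fd478b, bbf141e}.
Only in 8d475ec's history (ahead): {} — 0.
Only in 1937e11's history (behind): {1937e11, 85ef2e4} — 2.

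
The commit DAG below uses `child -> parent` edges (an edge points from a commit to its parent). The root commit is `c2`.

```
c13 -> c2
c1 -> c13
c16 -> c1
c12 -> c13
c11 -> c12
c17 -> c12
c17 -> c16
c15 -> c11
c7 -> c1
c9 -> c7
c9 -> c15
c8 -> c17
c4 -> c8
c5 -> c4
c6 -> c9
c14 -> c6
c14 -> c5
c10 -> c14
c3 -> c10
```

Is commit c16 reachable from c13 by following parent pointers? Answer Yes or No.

No

Ancestors of c13: {c13, c2}.
c16 is not in that set, so it is not an ancestor of c13.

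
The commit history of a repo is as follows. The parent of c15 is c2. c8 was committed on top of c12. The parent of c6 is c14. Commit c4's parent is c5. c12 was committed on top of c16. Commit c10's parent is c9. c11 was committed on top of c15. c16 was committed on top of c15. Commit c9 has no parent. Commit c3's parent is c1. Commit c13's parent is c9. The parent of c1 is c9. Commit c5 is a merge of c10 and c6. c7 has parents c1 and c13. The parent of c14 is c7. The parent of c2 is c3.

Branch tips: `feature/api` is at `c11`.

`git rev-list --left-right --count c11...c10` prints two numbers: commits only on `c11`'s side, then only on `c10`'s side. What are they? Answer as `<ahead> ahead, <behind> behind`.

Reachable from c11: {c1, c11, c15, c2, c3, c9}.
Reachable from c10: {c10, c9}.
Only in c11's history (ahead): {c1, c11, c15, c2, c3} — 5.
Only in c10's history (behind): {c10} — 1.

5 ahead, 1 behind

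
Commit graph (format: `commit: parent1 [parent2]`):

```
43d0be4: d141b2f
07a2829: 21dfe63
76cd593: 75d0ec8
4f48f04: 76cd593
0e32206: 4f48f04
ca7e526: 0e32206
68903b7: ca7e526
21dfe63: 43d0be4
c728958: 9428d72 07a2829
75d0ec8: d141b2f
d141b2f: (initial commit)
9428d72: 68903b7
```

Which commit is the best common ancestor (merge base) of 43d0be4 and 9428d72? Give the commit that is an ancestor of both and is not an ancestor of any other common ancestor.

Ancestors of 43d0be4: {43d0be4, d141b2f}.
Ancestors of 9428d72: {0e32206, 4f48f04, 68903b7, 75d0ec8, 76cd593, 9428d72, ca7e526, d141b2f}.
Common ancestors: {d141b2f}.
The only common ancestor is d141b2f, so it is the merge base.

d141b2f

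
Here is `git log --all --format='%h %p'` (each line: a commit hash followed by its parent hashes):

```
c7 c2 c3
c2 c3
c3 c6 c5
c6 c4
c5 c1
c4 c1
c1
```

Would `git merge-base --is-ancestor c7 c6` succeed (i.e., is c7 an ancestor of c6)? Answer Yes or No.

Ancestors of c6: {c1, c4, c6}.
c7 is not in that set, so it is not an ancestor of c6.

No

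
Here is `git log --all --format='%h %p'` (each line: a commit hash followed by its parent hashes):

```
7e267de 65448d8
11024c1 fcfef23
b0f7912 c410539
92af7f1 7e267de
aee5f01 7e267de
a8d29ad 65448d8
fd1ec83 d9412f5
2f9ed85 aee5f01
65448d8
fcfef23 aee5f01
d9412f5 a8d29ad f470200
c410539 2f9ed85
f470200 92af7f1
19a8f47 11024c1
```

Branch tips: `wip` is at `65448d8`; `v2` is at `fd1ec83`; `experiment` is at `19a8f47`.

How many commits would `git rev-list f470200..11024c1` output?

Reachable from 11024c1: {11024c1, 65448d8, 7e267de, aee5f01, fcfef23}.
Reachable from f470200: {65448d8, 7e267de, 92af7f1, f470200}.
In 11024c1's history but not f470200's: {11024c1, aee5f01, fcfef23} — 3 commits.

3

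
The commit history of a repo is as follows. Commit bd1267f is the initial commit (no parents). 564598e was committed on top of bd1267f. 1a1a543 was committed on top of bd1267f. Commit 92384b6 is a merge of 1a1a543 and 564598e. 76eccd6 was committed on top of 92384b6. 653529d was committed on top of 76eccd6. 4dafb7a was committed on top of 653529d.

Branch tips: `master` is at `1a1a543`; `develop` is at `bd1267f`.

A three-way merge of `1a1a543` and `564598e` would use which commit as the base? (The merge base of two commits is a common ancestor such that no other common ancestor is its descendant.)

Ancestors of 1a1a543: {1a1a543, bd1267f}.
Ancestors of 564598e: {564598e, bd1267f}.
Common ancestors: {bd1267f}.
The only common ancestor is bd1267f, so it is the merge base.

bd1267f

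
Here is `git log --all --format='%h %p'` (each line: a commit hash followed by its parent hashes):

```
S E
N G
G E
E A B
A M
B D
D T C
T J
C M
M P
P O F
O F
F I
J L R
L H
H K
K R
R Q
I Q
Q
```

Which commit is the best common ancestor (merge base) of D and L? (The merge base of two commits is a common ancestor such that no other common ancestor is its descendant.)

Ancestors of D: {C, D, F, H, I, J, K, L, M, O, P, Q, R, T}.
Ancestors of L: {H, K, L, Q, R}.
Common ancestors: {H, K, L, Q, R}.
Among these, L is not an ancestor of any other common ancestor — it is the merge base.

L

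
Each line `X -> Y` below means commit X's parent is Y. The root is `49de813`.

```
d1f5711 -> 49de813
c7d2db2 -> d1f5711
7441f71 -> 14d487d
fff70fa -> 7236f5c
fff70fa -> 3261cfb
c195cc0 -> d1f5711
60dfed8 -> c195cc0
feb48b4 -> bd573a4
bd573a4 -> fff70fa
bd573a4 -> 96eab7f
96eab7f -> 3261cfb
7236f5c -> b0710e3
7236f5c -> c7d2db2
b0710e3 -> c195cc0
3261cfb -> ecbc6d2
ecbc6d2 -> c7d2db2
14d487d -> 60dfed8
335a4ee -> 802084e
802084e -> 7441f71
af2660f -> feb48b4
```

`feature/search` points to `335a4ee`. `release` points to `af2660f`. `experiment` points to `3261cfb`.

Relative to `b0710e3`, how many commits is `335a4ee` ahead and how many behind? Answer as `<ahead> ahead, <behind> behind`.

Reachable from 335a4ee: {14d487d, 335a4ee, 49de813, 60dfed8, 7441f71, 802084e, c195cc0, d1f5711}.
Reachable from b0710e3: {49de813, b0710e3, c195cc0, d1f5711}.
Only in 335a4ee's history (ahead): {14d487d, 335a4ee, 60dfed8, 7441f71, 802084e} — 5.
Only in b0710e3's history (behind): {b0710e3} — 1.

5 ahead, 1 behind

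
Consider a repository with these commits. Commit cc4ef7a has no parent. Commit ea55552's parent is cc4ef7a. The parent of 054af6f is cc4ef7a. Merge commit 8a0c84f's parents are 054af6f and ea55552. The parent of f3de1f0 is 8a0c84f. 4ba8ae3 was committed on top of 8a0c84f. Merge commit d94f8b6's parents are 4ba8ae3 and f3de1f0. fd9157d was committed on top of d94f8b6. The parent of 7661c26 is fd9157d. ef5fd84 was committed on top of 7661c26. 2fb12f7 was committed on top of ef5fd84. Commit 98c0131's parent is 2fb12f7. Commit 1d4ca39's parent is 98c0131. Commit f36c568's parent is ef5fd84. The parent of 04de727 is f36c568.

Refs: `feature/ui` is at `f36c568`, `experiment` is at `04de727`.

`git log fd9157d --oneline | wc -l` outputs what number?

Walking parent pointers from fd9157d: reachable set = {054af6f, 4ba8ae3, 8a0c84f, cc4ef7a, d94f8b6, ea55552, f3de1f0, fd9157d}.
That is 8 commits.

8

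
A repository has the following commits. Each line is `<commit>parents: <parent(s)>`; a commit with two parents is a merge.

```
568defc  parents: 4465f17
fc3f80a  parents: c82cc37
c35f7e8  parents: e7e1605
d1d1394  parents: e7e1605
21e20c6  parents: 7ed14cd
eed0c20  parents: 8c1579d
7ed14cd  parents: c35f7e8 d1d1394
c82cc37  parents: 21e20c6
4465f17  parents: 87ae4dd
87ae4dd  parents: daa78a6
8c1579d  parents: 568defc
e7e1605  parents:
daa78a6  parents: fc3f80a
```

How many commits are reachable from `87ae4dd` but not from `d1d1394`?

Reachable from 87ae4dd: {21e20c6, 7ed14cd, 87ae4dd, c35f7e8, c82cc37, d1d1394, daa78a6, e7e1605, fc3f80a}.
Reachable from d1d1394: {d1d1394, e7e1605}.
In 87ae4dd's history but not d1d1394's: {21e20c6, 7ed14cd, 87ae4dd, c35f7e8, c82cc37, daa78a6, fc3f80a} — 7 commits.

7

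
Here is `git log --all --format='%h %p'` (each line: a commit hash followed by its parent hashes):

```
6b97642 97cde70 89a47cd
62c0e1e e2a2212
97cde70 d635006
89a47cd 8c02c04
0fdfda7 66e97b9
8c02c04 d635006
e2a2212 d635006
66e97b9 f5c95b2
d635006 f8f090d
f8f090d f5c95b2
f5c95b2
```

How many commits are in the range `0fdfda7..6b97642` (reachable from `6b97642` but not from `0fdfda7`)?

6

Reachable from 6b97642: {6b97642, 89a47cd, 8c02c04, 97cde70, d635006, f5c95b2, f8f090d}.
Reachable from 0fdfda7: {0fdfda7, 66e97b9, f5c95b2}.
In 6b97642's history but not 0fdfda7's: {6b97642, 89a47cd, 8c02c04, 97cde70, d635006, f8f090d} — 6 commits.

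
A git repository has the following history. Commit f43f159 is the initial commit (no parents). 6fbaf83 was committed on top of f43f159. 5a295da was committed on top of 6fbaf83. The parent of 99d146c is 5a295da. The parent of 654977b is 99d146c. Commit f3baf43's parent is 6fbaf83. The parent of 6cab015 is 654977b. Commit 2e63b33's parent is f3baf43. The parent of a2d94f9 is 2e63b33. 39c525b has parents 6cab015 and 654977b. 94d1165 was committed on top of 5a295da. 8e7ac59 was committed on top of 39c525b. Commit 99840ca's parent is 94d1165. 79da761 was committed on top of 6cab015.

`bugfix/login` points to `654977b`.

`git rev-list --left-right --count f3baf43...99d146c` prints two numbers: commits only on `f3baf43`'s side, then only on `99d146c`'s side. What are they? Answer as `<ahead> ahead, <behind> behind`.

Reachable from f3baf43: {6fbaf83, f3baf43, f43f159}.
Reachable from 99d146c: {5a295da, 6fbaf83, 99d146c, f43f159}.
Only in f3baf43's history (ahead): {f3baf43} — 1.
Only in 99d146c's history (behind): {5a295da, 99d146c} — 2.

1 ahead, 2 behind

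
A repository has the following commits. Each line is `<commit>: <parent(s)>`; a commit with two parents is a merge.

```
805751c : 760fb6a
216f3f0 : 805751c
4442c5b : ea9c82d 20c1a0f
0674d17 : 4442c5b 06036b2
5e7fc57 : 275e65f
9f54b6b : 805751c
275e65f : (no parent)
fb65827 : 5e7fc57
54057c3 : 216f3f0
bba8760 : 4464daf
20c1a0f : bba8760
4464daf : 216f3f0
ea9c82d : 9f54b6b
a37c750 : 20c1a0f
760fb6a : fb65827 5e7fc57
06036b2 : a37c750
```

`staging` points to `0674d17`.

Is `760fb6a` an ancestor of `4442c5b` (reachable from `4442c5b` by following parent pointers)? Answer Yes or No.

Ancestors of 4442c5b (commits reachable by following parents): {20c1a0f, 216f3f0, 275e65f, 4442c5b, 4464daf, 5e7fc57, 760fb6a, 805751c, 9f54b6b, bba8760, ea9c82d, fb65827}.
760fb6a is in that set, so it is an ancestor of 4442c5b.

Yes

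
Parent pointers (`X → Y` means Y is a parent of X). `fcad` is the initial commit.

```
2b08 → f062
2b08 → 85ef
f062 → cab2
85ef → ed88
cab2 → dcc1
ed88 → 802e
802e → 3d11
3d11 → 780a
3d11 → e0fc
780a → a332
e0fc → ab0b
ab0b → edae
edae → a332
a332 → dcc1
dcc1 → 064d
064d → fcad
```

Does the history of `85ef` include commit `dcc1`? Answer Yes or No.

Yes

Ancestors of 85ef (commits reachable by following parents): {064d, 3d11, 780a, 802e, 85ef, a332, ab0b, dcc1, e0fc, ed88, edae, fcad}.
dcc1 is in that set, so it is an ancestor of 85ef.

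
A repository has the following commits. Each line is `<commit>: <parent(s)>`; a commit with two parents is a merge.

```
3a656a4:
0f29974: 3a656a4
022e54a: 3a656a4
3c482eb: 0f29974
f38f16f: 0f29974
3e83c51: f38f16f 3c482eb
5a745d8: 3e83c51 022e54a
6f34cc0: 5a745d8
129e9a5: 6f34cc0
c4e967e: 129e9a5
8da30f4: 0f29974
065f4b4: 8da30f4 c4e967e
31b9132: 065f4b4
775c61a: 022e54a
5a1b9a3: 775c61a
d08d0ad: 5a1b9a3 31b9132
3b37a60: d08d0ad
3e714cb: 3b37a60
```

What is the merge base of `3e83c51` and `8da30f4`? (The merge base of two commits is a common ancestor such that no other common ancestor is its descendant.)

0f29974

Ancestors of 3e83c51: {0f29974, 3a656a4, 3c482eb, 3e83c51, f38f16f}.
Ancestors of 8da30f4: {0f29974, 3a656a4, 8da30f4}.
Common ancestors: {0f29974, 3a656a4}.
Among these, 0f29974 is not an ancestor of any other common ancestor — it is the merge base.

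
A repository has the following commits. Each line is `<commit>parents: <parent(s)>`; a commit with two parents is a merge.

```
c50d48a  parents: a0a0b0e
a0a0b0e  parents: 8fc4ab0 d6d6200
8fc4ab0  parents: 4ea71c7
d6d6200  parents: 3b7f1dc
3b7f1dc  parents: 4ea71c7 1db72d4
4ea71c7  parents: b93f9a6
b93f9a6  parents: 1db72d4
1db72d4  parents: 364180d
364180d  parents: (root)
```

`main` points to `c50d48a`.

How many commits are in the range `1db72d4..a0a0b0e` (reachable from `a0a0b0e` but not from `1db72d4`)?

6

Reachable from a0a0b0e: {1db72d4, 364180d, 3b7f1dc, 4ea71c7, 8fc4ab0, a0a0b0e, b93f9a6, d6d6200}.
Reachable from 1db72d4: {1db72d4, 364180d}.
In a0a0b0e's history but not 1db72d4's: {3b7f1dc, 4ea71c7, 8fc4ab0, a0a0b0e, b93f9a6, d6d6200} — 6 commits.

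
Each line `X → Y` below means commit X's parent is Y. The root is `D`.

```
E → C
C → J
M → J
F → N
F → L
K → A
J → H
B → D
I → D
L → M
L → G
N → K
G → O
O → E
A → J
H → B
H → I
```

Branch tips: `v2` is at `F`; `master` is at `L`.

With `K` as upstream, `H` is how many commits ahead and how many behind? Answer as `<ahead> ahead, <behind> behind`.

Reachable from H: {B, D, H, I}.
Reachable from K: {A, B, D, H, I, J, K}.
Only in H's history (ahead): {} — 0.
Only in K's history (behind): {A, J, K} — 3.

0 ahead, 3 behind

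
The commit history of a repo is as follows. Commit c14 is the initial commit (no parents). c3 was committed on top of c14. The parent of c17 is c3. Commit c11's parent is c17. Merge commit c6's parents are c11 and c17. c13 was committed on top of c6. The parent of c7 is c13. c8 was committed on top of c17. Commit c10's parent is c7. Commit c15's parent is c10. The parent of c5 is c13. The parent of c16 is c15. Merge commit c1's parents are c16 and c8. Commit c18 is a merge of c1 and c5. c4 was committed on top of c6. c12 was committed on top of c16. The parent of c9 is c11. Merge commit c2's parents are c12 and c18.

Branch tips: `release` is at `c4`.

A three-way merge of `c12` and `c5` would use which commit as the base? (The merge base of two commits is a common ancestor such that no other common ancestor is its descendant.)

Ancestors of c12: {c10, c11, c12, c13, c14, c15, c16, c17, c3, c6, c7}.
Ancestors of c5: {c11, c13, c14, c17, c3, c5, c6}.
Common ancestors: {c11, c13, c14, c17, c3, c6}.
Among these, c13 is not an ancestor of any other common ancestor — it is the merge base.

c13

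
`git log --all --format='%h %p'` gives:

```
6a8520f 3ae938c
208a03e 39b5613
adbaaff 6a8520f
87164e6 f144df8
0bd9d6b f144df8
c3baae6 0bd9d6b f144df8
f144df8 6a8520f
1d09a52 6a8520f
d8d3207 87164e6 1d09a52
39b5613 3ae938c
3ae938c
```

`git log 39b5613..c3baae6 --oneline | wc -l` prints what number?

Reachable from c3baae6: {0bd9d6b, 3ae938c, 6a8520f, c3baae6, f144df8}.
Reachable from 39b5613: {39b5613, 3ae938c}.
In c3baae6's history but not 39b5613's: {0bd9d6b, 6a8520f, c3baae6, f144df8} — 4 commits.

4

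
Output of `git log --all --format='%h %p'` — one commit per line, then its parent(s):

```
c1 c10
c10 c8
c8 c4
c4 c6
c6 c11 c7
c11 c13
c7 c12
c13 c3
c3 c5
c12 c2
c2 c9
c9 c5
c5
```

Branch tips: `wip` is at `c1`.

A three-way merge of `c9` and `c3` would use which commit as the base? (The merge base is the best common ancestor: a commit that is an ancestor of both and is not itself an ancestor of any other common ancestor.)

Ancestors of c9: {c5, c9}.
Ancestors of c3: {c3, c5}.
Common ancestors: {c5}.
The only common ancestor is c5, so it is the merge base.

c5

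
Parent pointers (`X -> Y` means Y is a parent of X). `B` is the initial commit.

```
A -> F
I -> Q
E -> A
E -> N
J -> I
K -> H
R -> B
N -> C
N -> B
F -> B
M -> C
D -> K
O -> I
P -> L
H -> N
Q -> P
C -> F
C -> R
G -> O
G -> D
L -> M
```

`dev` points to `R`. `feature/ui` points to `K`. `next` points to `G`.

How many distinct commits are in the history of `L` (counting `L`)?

6

Walking parent pointers from L: reachable set = {B, C, F, L, M, R}.
That is 6 commits.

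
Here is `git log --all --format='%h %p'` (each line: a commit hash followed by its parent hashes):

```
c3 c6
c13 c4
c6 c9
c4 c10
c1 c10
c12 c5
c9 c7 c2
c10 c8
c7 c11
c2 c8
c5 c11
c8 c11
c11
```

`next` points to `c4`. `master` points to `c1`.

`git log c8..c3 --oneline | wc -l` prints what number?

Reachable from c3: {c11, c2, c3, c6, c7, c8, c9}.
Reachable from c8: {c11, c8}.
In c3's history but not c8's: {c2, c3, c6, c7, c9} — 5 commits.

5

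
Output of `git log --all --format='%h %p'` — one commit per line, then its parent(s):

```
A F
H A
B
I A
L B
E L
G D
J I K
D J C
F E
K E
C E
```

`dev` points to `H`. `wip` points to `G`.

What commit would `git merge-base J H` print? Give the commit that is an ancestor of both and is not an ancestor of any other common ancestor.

A

Ancestors of J: {A, B, E, F, I, J, K, L}.
Ancestors of H: {A, B, E, F, H, L}.
Common ancestors: {A, B, E, F, L}.
Among these, A is not an ancestor of any other common ancestor — it is the merge base.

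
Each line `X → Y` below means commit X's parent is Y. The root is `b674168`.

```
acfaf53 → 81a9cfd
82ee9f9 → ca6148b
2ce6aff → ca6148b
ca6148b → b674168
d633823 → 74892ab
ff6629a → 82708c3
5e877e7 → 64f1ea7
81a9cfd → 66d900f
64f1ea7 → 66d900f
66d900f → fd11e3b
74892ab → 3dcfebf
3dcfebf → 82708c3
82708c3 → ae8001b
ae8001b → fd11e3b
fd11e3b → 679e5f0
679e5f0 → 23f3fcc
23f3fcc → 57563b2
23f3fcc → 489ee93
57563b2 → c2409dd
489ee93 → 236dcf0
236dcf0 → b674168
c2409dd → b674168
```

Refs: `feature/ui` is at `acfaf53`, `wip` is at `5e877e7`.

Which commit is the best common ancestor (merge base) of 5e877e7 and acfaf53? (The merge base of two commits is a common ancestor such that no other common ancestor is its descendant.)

Ancestors of 5e877e7: {236dcf0, 23f3fcc, 489ee93, 57563b2, 5e877e7, 64f1ea7, 66d900f, 679e5f0, b674168, c2409dd, fd11e3b}.
Ancestors of acfaf53: {236dcf0, 23f3fcc, 489ee93, 57563b2, 66d900f, 679e5f0, 81a9cfd, acfaf53, b674168, c2409dd, fd11e3b}.
Common ancestors: {236dcf0, 23f3fcc, 489ee93, 57563b2, 66d900f, 679e5f0, b674168, c2409dd, fd11e3b}.
Among these, 66d900f is not an ancestor of any other common ancestor — it is the merge base.

66d900f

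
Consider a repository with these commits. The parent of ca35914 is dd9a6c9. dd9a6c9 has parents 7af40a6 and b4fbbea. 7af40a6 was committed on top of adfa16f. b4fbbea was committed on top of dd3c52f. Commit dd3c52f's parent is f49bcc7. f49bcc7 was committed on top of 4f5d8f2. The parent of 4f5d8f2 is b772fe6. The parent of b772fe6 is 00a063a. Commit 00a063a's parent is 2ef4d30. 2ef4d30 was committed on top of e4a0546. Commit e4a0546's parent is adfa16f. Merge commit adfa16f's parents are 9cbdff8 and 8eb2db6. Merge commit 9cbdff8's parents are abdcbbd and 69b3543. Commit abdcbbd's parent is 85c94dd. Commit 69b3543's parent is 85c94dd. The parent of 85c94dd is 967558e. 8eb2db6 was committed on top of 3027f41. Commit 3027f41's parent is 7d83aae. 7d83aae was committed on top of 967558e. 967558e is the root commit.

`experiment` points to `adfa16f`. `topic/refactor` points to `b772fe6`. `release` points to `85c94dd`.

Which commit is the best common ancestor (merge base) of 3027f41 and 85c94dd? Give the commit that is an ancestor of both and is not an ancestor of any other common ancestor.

Ancestors of 3027f41: {3027f41, 7d83aae, 967558e}.
Ancestors of 85c94dd: {85c94dd, 967558e}.
Common ancestors: {967558e}.
The only common ancestor is 967558e, so it is the merge base.

967558e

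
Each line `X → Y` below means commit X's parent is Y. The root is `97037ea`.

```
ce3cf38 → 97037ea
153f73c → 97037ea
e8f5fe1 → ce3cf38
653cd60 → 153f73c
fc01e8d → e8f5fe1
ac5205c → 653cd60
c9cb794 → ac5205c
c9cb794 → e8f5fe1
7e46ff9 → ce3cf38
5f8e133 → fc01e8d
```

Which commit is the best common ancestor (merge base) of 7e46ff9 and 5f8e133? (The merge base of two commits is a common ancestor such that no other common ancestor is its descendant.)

Ancestors of 7e46ff9: {7e46ff9, 97037ea, ce3cf38}.
Ancestors of 5f8e133: {5f8e133, 97037ea, ce3cf38, e8f5fe1, fc01e8d}.
Common ancestors: {97037ea, ce3cf38}.
Among these, ce3cf38 is not an ancestor of any other common ancestor — it is the merge base.

ce3cf38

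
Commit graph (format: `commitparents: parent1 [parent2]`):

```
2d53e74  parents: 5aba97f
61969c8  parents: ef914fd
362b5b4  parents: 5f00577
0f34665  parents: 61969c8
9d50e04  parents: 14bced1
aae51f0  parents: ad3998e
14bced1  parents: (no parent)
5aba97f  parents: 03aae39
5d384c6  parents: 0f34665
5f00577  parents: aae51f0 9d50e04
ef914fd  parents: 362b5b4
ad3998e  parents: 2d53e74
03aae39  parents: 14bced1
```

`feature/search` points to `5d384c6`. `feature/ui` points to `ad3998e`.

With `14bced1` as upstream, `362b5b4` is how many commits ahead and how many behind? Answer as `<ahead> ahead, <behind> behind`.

Reachable from 362b5b4: {03aae39, 14bced1, 2d53e74, 362b5b4, 5aba97f, 5f00577, 9d50e04, aae51f0, ad3998e}.
Reachable from 14bced1: {14bced1}.
Only in 362b5b4's history (ahead): {03aae39, 2d53e74, 362b5b4, 5aba97f, 5f00577, 9d50e04, aae51f0, ad3998e} — 8.
Only in 14bced1's history (behind): {} — 0.

8 ahead, 0 behind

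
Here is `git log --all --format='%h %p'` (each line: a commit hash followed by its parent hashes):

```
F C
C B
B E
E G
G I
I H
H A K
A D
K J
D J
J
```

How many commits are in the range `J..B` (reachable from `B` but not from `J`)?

Reachable from B: {A, B, D, E, G, H, I, J, K}.
Reachable from J: {J}.
In B's history but not J's: {A, B, D, E, G, H, I, K} — 8 commits.

8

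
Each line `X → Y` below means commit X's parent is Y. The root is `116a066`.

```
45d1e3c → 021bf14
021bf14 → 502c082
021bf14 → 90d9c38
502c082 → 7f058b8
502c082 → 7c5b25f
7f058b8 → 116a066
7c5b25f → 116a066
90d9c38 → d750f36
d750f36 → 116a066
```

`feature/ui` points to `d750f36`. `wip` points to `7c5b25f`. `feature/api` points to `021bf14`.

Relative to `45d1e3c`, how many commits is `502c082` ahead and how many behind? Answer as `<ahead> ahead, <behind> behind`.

Reachable from 502c082: {116a066, 502c082, 7c5b25f, 7f058b8}.
Reachable from 45d1e3c: {021bf14, 116a066, 45d1e3c, 502c082, 7c5b25f, 7f058b8, 90d9c38, d750f36}.
Only in 502c082's history (ahead): {} — 0.
Only in 45d1e3c's history (behind): {021bf14, 45d1e3c, 90d9c38, d750f36} — 4.

0 ahead, 4 behind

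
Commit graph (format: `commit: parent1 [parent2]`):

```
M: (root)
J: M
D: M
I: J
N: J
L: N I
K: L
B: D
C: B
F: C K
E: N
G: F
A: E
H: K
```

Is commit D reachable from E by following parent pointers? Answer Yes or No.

Ancestors of E: {E, J, M, N}.
D is not in that set, so it is not an ancestor of E.

No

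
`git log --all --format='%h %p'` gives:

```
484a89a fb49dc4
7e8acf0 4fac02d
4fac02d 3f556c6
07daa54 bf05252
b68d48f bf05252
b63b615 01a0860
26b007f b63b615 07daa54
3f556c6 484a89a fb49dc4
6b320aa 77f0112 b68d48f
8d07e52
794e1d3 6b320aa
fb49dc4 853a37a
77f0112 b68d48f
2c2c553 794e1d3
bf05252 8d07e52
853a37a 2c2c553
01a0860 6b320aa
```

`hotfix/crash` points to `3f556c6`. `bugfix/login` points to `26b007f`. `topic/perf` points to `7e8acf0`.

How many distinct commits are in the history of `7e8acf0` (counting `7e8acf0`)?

Walking parent pointers from 7e8acf0: reachable set = {2c2c553, 3f556c6, 484a89a, 4fac02d, 6b320aa, 77f0112, 794e1d3, 7e8acf0, 853a37a, 8d07e52, b68d48f, bf05252, fb49dc4}.
That is 13 commits.

13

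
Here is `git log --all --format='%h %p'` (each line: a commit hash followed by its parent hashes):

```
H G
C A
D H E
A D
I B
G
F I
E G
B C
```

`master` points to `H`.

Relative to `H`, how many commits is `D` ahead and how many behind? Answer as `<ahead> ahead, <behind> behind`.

Reachable from D: {D, E, G, H}.
Reachable from H: {G, H}.
Only in D's history (ahead): {D, E} — 2.
Only in H's history (behind): {} — 0.

2 ahead, 0 behind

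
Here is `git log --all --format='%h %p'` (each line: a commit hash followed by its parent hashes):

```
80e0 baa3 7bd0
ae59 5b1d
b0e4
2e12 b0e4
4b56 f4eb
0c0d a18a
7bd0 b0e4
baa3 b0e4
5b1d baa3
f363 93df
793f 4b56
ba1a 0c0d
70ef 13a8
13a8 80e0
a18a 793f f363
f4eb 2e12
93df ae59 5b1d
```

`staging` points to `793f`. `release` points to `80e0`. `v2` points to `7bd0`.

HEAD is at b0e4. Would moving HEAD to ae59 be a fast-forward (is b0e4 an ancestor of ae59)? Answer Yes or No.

A fast-forward from b0e4 to ae59 is possible iff b0e4 is an ancestor of ae59.
Ancestors of ae59: {5b1d, ae59, b0e4, baa3}.
b0e4 is among them, so fast-forward is possible.

Yes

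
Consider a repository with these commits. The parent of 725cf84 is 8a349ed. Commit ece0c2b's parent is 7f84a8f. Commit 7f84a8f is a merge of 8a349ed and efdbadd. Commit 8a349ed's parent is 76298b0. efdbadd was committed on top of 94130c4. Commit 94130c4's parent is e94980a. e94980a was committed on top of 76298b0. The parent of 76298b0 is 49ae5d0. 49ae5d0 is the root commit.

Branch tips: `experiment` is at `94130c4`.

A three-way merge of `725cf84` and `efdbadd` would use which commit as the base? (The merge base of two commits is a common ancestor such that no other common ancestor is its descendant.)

76298b0

Ancestors of 725cf84: {49ae5d0, 725cf84, 76298b0, 8a349ed}.
Ancestors of efdbadd: {49ae5d0, 76298b0, 94130c4, e94980a, efdbadd}.
Common ancestors: {49ae5d0, 76298b0}.
Among these, 76298b0 is not an ancestor of any other common ancestor — it is the merge base.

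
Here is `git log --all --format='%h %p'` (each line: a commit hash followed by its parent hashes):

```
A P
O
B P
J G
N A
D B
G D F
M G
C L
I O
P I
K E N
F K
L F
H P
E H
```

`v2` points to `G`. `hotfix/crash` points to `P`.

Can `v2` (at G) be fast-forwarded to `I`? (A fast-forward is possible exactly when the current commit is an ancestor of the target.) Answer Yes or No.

No

A fast-forward from G to I is possible iff G is an ancestor of I.
Ancestors of I: {I, O}.
G is not among them, so fast-forward is not possible.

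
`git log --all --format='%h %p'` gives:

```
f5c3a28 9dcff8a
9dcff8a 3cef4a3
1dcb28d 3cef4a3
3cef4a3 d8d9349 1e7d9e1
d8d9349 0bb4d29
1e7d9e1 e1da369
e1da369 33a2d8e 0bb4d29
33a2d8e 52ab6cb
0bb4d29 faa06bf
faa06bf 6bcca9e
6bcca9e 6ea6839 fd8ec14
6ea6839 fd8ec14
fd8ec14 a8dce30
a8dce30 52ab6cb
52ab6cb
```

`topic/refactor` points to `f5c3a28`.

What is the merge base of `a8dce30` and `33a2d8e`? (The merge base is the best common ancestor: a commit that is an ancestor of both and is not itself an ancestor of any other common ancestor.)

52ab6cb

Ancestors of a8dce30: {52ab6cb, a8dce30}.
Ancestors of 33a2d8e: {33a2d8e, 52ab6cb}.
Common ancestors: {52ab6cb}.
The only common ancestor is 52ab6cb, so it is the merge base.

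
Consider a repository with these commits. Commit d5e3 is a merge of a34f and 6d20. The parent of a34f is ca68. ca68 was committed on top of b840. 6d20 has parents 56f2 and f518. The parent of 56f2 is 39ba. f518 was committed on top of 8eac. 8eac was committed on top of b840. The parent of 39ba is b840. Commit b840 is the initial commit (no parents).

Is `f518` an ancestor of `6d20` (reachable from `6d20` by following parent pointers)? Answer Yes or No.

Yes

Ancestors of 6d20 (commits reachable by following parents): {39ba, 56f2, 6d20, 8eac, b840, f518}.
f518 is in that set, so it is an ancestor of 6d20.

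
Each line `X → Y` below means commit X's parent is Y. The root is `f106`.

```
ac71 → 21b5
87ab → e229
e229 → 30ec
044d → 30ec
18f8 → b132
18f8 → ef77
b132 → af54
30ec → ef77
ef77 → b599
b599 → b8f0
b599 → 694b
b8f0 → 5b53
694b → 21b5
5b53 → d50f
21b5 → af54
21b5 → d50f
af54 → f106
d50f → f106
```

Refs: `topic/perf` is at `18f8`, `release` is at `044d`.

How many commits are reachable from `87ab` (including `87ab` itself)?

12

Walking parent pointers from 87ab: reachable set = {21b5, 30ec, 5b53, 694b, 87ab, af54, b599, b8f0, d50f, e229, ef77, f106}.
That is 12 commits.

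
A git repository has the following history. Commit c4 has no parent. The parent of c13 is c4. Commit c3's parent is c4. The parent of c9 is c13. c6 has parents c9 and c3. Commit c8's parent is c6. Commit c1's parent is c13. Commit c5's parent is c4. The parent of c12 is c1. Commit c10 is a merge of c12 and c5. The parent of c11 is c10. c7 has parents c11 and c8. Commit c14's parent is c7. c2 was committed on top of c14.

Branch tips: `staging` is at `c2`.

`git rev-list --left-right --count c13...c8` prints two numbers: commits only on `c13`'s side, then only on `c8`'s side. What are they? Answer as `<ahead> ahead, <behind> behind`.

Reachable from c13: {c13, c4}.
Reachable from c8: {c13, c3, c4, c6, c8, c9}.
Only in c13's history (ahead): {} — 0.
Only in c8's history (behind): {c3, c6, c8, c9} — 4.

0 ahead, 4 behind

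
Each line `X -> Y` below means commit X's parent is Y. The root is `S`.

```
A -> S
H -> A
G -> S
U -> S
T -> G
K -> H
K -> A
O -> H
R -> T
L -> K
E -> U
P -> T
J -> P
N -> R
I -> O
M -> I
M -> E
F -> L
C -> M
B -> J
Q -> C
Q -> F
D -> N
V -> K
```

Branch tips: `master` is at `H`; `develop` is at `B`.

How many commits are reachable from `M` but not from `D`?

7

Reachable from M: {A, E, H, I, M, O, S, U}.
Reachable from D: {D, G, N, R, S, T}.
In M's history but not D's: {A, E, H, I, M, O, U} — 7 commits.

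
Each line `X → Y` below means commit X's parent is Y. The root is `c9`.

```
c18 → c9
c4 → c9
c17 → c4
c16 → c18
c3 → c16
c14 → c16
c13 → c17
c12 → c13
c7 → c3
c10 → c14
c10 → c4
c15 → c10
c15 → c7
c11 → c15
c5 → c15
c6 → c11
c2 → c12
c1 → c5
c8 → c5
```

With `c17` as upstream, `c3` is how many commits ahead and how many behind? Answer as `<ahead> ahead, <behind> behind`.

3 ahead, 2 behind

Reachable from c3: {c16, c18, c3, c9}.
Reachable from c17: {c17, c4, c9}.
Only in c3's history (ahead): {c16, c18, c3} — 3.
Only in c17's history (behind): {c17, c4} — 2.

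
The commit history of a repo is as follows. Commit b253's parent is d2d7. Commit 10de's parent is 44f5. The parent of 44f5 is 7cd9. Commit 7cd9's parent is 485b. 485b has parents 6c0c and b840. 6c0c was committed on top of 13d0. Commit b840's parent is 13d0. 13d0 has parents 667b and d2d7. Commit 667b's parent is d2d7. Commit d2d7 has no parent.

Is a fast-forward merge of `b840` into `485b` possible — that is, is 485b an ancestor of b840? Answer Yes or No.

A fast-forward from 485b to b840 is possible iff 485b is an ancestor of b840.
Ancestors of b840: {13d0, 667b, b840, d2d7}.
485b is not among them, so fast-forward is not possible.

No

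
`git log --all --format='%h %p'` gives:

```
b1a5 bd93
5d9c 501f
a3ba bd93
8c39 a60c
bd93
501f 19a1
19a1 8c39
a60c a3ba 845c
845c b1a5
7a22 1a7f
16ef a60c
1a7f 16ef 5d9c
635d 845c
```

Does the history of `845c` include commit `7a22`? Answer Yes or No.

No

Ancestors of 845c: {845c, b1a5, bd93}.
7a22 is not in that set, so it is not an ancestor of 845c.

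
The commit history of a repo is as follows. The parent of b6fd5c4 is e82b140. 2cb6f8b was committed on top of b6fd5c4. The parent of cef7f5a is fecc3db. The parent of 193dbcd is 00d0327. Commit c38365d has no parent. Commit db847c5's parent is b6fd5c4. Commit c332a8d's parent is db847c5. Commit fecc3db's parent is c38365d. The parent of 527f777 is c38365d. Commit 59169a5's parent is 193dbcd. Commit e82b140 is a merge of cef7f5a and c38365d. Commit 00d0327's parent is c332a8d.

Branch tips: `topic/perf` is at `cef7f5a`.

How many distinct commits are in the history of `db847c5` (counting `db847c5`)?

6

Walking parent pointers from db847c5: reachable set = {b6fd5c4, c38365d, cef7f5a, db847c5, e82b140, fecc3db}.
That is 6 commits.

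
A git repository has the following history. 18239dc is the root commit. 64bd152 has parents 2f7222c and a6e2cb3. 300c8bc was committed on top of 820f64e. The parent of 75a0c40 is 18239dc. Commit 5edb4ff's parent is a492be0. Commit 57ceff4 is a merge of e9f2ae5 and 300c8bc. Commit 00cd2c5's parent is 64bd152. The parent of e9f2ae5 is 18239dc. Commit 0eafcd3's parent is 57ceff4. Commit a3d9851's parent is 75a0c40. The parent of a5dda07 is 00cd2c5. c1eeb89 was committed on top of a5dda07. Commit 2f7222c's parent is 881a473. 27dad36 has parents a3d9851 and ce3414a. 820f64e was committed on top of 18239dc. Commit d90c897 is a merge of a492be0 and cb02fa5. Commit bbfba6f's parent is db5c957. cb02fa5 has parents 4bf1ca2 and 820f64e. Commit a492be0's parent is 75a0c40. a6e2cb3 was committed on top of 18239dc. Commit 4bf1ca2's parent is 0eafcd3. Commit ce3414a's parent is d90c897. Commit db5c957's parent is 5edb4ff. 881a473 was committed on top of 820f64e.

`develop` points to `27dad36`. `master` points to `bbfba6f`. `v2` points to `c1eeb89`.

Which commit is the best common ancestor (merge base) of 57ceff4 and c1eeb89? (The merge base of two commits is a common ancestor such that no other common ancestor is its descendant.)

820f64e

Ancestors of 57ceff4: {18239dc, 300c8bc, 57ceff4, 820f64e, e9f2ae5}.
Ancestors of c1eeb89: {00cd2c5, 18239dc, 2f7222c, 64bd152, 820f64e, 881a473, a5dda07, a6e2cb3, c1eeb89}.
Common ancestors: {18239dc, 820f64e}.
Among these, 820f64e is not an ancestor of any other common ancestor — it is the merge base.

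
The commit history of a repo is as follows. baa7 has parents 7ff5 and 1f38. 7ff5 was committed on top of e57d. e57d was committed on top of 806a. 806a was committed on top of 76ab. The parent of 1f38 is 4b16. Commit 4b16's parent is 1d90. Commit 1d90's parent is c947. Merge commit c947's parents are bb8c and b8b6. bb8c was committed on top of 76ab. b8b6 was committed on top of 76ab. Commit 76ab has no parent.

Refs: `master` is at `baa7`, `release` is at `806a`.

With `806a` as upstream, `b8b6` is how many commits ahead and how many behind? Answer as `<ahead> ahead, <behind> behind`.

Reachable from b8b6: {76ab, b8b6}.
Reachable from 806a: {76ab, 806a}.
Only in b8b6's history (ahead): {b8b6} — 1.
Only in 806a's history (behind): {806a} — 1.

1 ahead, 1 behind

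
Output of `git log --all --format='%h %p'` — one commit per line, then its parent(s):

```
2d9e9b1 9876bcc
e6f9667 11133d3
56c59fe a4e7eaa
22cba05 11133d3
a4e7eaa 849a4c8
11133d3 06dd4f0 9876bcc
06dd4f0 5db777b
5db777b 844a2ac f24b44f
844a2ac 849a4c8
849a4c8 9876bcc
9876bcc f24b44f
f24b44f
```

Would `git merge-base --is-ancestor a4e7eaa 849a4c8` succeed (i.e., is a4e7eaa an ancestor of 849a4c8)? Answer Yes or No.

No

Ancestors of 849a4c8: {849a4c8, 9876bcc, f24b44f}.
a4e7eaa is not in that set, so it is not an ancestor of 849a4c8.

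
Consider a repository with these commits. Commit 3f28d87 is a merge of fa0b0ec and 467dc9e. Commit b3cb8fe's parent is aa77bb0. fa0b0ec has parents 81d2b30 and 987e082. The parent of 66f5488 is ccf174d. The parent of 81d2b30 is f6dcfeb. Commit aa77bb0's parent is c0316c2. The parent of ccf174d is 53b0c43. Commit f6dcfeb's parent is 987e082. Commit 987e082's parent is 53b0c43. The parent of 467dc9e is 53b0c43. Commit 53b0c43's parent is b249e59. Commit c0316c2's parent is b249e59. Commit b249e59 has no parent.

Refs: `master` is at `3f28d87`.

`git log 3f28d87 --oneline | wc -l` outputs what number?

Walking parent pointers from 3f28d87: reachable set = {3f28d87, 467dc9e, 53b0c43, 81d2b30, 987e082, b249e59, f6dcfeb, fa0b0ec}.
That is 8 commits.

8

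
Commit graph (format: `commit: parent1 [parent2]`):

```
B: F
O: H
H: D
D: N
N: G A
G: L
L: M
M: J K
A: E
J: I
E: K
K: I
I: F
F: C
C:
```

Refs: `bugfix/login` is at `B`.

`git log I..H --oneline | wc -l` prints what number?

10

Reachable from H: {A, C, D, E, F, G, H, I, J, K, L, M, N}.
Reachable from I: {C, F, I}.
In H's history but not I's: {A, D, E, G, H, J, K, L, M, N} — 10 commits.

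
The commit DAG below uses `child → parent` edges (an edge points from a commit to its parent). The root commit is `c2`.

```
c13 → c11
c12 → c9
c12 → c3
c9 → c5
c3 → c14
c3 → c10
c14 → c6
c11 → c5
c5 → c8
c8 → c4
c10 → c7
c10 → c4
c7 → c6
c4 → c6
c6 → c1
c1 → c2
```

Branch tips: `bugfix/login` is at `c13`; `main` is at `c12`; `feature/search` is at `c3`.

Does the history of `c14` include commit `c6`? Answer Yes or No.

Ancestors of c14 (commits reachable by following parents): {c1, c14, c2, c6}.
c6 is in that set, so it is an ancestor of c14.

Yes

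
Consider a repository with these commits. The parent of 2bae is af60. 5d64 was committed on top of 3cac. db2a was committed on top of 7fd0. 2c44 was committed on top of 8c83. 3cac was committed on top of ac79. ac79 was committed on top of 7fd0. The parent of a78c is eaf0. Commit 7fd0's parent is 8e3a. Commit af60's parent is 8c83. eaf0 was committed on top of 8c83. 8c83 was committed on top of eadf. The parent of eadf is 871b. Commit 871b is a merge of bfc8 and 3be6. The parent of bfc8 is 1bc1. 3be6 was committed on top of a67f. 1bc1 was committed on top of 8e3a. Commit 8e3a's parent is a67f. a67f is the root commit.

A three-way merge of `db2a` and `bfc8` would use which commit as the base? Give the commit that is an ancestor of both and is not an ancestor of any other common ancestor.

Ancestors of db2a: {7fd0, 8e3a, a67f, db2a}.
Ancestors of bfc8: {1bc1, 8e3a, a67f, bfc8}.
Common ancestors: {8e3a, a67f}.
Among these, 8e3a is not an ancestor of any other common ancestor — it is the merge base.

8e3a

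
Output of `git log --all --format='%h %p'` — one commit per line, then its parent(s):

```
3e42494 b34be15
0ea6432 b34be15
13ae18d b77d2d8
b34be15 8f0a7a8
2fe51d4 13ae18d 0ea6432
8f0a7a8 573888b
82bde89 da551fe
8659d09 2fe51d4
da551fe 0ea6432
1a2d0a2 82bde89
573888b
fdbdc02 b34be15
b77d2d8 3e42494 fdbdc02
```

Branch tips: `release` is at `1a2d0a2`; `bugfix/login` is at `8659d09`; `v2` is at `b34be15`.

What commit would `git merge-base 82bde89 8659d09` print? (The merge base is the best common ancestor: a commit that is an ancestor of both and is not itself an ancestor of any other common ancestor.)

Ancestors of 82bde89: {0ea6432, 573888b, 82bde89, 8f0a7a8, b34be15, da551fe}.
Ancestors of 8659d09: {0ea6432, 13ae18d, 2fe51d4, 3e42494, 573888b, 8659d09, 8f0a7a8, b34be15, b77d2d8, fdbdc02}.
Common ancestors: {0ea6432, 573888b, 8f0a7a8, b34be15}.
Among these, 0ea6432 is not an ancestor of any other common ancestor — it is the merge base.

0ea6432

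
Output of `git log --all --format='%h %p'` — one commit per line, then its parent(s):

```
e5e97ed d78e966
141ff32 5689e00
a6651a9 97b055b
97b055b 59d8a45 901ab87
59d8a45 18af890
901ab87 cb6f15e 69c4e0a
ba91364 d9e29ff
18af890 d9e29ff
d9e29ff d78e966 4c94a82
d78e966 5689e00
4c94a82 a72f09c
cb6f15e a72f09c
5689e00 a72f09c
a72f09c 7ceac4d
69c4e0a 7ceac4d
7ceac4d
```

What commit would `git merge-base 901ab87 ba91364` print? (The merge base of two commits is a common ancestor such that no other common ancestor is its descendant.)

Ancestors of 901ab87: {69c4e0a, 7ceac4d, 901ab87, a72f09c, cb6f15e}.
Ancestors of ba91364: {4c94a82, 5689e00, 7ceac4d, a72f09c, ba91364, d78e966, d9e29ff}.
Common ancestors: {7ceac4d, a72f09c}.
Among these, a72f09c is not an ancestor of any other common ancestor — it is the merge base.

a72f09c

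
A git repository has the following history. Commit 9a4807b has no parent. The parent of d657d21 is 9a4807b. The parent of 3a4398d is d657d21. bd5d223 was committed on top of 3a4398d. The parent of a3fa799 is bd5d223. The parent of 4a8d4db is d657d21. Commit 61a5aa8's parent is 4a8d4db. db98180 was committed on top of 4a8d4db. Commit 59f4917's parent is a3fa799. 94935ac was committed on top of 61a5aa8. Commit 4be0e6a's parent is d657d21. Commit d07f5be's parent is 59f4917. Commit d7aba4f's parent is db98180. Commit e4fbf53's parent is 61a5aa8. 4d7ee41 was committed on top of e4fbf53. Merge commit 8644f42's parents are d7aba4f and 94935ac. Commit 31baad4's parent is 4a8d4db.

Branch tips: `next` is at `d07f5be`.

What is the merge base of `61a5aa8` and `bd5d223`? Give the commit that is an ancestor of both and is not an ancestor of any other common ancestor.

d657d21

Ancestors of 61a5aa8: {4a8d4db, 61a5aa8, 9a4807b, d657d21}.
Ancestors of bd5d223: {3a4398d, 9a4807b, bd5d223, d657d21}.
Common ancestors: {9a4807b, d657d21}.
Among these, d657d21 is not an ancestor of any other common ancestor — it is the merge base.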